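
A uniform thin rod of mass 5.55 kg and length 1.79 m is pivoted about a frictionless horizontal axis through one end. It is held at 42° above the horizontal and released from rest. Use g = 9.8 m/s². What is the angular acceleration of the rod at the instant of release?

About the pivot, I = (1/3)ML² = (1/3)(5.55)(1.79)² = 5.928 kg·m².
The weight acts at the center, a distance L/2 = 0.8950 m from the pivot; τ = Mg(L/2) cos 42° = 36.18 N·m.
α = τ/I = 36.18/5.928 = 6.103 rad/s².
(Equivalently α = (3g/(2L)) cos 42° = 6.103 rad/s².)

α ≈ 6.10 rad/s²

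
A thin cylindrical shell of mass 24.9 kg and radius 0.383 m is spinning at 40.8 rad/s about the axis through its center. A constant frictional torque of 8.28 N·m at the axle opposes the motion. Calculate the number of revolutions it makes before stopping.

I = MR² = (24.9)(0.383)² = 3.653 kg·m².
The net torque has magnitude 8.28 N·m, opposing ω.
|α| = τ/I = 8.280/3.653 = 2.267 rad/s² (deceleration).
ω² = ω₀² − 2|α|θ with ω = 0 ⇒ θ = ω₀²/(2|α|) = 367.2 rad = 58.44 rev.

≈ 58.4 revolutions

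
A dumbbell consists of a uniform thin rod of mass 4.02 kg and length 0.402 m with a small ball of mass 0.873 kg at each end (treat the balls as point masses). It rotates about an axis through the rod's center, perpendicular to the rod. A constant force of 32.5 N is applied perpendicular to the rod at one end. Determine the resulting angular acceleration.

I_rod = (1/12)ML² = (1/12)(4.02)(0.402)² = 0.05414 kg·m².
I_balls = 2·m·(L/2)² = 2(0.873)(0.2010)² = 0.07054 kg·m².
Total I = 0.1247 kg·m².
τ = F·(L/2) = (32.5)(0.201) = 6.533 N·m.
α = τ/I = 6.533/0.1247 = 52.40 rad/s².

α ≈ 52.4 rad/s²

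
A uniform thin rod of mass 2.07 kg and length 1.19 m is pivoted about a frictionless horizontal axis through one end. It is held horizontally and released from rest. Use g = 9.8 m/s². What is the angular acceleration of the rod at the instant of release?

α ≈ 12.4 rad/s²

About the pivot, I = (1/3)ML² = (1/3)(2.07)(1.19)² = 0.9771 kg·m².
The weight acts at the center, a distance L/2 = 0.5950 m from the pivot; τ = Mg(L/2) = 12.07 N·m.
α = τ/I = 12.07/0.9771 = 12.35 rad/s².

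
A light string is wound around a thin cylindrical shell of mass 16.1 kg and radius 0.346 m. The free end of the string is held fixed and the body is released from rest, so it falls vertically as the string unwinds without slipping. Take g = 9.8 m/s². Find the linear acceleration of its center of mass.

a ≈ 4.90 m/s²

Translation: Mg − T = Ma. Rotation about the center: TR = Iα with I = MR².
With a = αR: T = (I/R²)a = M a, so Mg = (1 + 1.000)Ma.
a = g/(1 + 1.000) = 9.8/2.000 = 4.900 m/s².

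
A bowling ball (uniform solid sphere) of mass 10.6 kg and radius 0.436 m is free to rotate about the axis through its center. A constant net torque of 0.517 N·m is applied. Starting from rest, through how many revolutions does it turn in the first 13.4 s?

I = (2/5)MR² = (2/5)(10.6)(0.436)² = 0.8060 kg·m².
α = τ/I = 0.517/0.8060 = 0.6414 rad/s².
θ = ½αt² = ½(0.6414)(13.4)² = 57.59 rad.
Revolutions = θ/(2π) = 9.165.

≈ 9.17 revolutions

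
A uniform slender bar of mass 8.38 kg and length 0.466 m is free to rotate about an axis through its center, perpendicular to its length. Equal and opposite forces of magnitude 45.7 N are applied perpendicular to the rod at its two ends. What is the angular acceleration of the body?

I = (1/12)ML² = (1/12)(8.38)(0.466)² = 0.1516 kg·m².
The couple gives τ = F·(L/2) + F·(L/2) = F L = (45.7)(0.466) = 21.30 N·m.
Newton's second law for rotation, τ = Iα, gives α = τ/I = 21.30/0.1516 = 140.4 rad/s².

α ≈ 140 rad/s²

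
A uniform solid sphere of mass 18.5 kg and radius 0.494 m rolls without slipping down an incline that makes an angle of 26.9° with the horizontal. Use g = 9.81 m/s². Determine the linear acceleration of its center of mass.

a ≈ 3.17 m/s²

Translation along the incline: Mg sinθ − f = Ma.
Rotation about the center: fR = Iα with I = (2/5)MR². No-slip gives a = αR, so f = (I/R²)a = (2/5)M a.
Substituting: Mg sinθ = (1 + 0.4000)Ma, so a = g sinθ/(1 + 0.4000) = (9.81) sin 26.9° / 1.400 = 3.170 m/s².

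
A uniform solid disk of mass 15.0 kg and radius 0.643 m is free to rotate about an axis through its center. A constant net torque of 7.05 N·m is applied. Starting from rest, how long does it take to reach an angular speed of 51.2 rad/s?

t ≈ 22.5 s

I = ½MR² = (1/2)(15.0)(0.643)² = 3.101 kg·m².
α = τ/I = 7.05/3.101 = 2.274 rad/s².
ω = αt ⇒ t = ω/α = 51.2/2.274 = 22.52 s.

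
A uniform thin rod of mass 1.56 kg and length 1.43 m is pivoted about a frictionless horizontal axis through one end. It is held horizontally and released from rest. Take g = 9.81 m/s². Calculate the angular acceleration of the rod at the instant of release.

α ≈ 10.3 rad/s²

About the pivot, I = (1/3)ML² = (1/3)(1.56)(1.43)² = 1.063 kg·m².
The weight acts at the center, a distance L/2 = 0.7150 m from the pivot; τ = Mg(L/2) = 10.94 N·m.
α = τ/I = 10.94/1.063 = 10.29 rad/s².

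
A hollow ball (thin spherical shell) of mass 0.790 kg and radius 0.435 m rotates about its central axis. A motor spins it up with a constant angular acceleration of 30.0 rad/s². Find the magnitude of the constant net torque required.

τ ≈ 2.99 N·m

I = (2/3)MR² = (2/3)(0.790)(0.435)² = 0.09966 kg·m².
τ = Iα = (0.09966)(30.00) = 2.990 N·m.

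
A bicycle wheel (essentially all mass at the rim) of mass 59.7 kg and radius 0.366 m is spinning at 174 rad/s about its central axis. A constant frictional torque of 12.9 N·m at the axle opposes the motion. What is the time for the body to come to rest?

t ≈ 108 s

I = MR² = (59.7)(0.366)² = 7.997 kg·m².
The net torque has magnitude 12.9 N·m, opposing ω.
|α| = τ/I = 12.90/7.997 = 1.613 rad/s² (deceleration).
0 = ω₀ − |α|t ⇒ t = ω₀/|α| = 174/1.613 = 107.9 s.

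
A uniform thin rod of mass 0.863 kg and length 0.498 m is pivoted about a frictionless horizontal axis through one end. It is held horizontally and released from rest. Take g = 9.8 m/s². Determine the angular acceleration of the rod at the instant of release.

About the pivot, I = (1/3)ML² = (1/3)(0.863)(0.498)² = 0.07134 kg·m².
The weight acts at the center, a distance L/2 = 0.2490 m from the pivot; τ = Mg(L/2) = 2.106 N·m.
α = τ/I = 2.106/0.07134 = 29.52 rad/s².

α ≈ 29.5 rad/s²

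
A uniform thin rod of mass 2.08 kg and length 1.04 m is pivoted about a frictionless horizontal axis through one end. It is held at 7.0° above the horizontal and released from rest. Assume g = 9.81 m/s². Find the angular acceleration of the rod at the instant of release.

α ≈ 14.0 rad/s²

About the pivot, I = (1/3)ML² = (1/3)(2.08)(1.04)² = 0.7499 kg·m².
The weight acts at the center, a distance L/2 = 0.5200 m from the pivot; τ = Mg(L/2) cos 7.0° = 10.53 N·m.
α = τ/I = 10.53/0.7499 = 14.04 rad/s².
(Equivalently α = (3g/(2L)) cos 7.0° = 14.04 rad/s².)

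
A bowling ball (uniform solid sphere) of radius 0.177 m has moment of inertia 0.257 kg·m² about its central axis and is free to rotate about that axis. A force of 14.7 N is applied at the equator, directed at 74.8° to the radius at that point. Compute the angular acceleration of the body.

Only the tangential component produces torque: τ = F R sinθ = (14.7)(0.177) sin 74.8° = 2.511 N·m.
From τ = Iα: α = 2.511/0.2570 = 9.770 rad/s².

α ≈ 9.77 rad/s²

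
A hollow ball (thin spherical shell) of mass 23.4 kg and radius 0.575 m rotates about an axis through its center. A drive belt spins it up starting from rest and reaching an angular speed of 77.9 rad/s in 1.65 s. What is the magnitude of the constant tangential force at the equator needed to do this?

I = (2/3)MR² = (2/3)(23.4)(0.575)² = 5.158 kg·m².
α = Δω/Δt = (77.9 − 0)/1.65 = 47.21 rad/s².
The required torque is τ = Iα = (5.158)(47.21) = 243.5 N·m.
A tangential force at the equator gives τ = FR, so F = τ/R = 243.5/0.575 = 423.5 N.

F ≈ 423 N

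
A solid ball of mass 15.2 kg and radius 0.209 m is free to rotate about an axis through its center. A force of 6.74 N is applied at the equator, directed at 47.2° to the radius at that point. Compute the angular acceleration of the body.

α ≈ 3.89 rad/s²

I = (2/5)MR² = (2/5)(15.2)(0.209)² = 0.2656 kg·m².
Only the tangential component produces torque: τ = F R sinθ = (6.74)(0.209) sin 47.2° = 1.034 N·m.
Newton's second law for rotation, τ = Iα, gives α = τ/I = 1.034/0.2656 = 3.892 rad/s².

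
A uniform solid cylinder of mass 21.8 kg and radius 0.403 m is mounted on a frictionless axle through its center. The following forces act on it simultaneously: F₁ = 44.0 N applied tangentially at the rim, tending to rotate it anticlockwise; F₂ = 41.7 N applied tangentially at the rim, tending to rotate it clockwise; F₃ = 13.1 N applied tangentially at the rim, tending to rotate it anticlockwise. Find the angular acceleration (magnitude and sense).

I = ½MR² = (1/2)(21.8)(0.403)² = 1.770 kg·m².
Taking anticlockwise as positive: τ₁ = +(44.0)(0.403) = +17.73 N·m; τ₂ = −(41.7)(0.403) = −16.81 N·m; τ₃ = +(13.1)(0.403) = +5.279 N·m.
Net torque τ = 6.206 N·m.
α = τ/I = 6.206/1.770 = 3.506 rad/s².

α ≈ 3.51 rad/s², anticlockwise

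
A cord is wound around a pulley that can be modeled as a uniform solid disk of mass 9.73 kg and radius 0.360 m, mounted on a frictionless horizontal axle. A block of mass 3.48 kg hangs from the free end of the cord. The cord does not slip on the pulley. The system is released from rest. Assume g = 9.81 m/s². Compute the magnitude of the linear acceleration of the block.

a ≈ 4.09 m/s²

I = ½MR² = (1/2)(9.73)(0.360)² = 0.6305 kg·m².
Block: mg − T = ma. Pulley: TR = Iα. No-slip: a = αR, so T = (I/R²)a = 4.865·a.
Then mg = (m + 4.865)a, so a = (3.48)(9.81)/(3.48 + 4.865) = 4.091 m/s².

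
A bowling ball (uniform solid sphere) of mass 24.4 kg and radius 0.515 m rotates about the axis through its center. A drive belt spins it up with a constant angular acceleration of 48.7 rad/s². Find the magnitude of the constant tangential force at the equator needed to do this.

I = (2/5)MR² = (2/5)(24.4)(0.515)² = 2.589 kg·m².
The required torque is τ = Iα = (2.589)(48.70) = 126.1 N·m.
A tangential force at the equator gives τ = FR, so F = τ/R = 126.1/0.515 = 244.8 N.

F ≈ 245 N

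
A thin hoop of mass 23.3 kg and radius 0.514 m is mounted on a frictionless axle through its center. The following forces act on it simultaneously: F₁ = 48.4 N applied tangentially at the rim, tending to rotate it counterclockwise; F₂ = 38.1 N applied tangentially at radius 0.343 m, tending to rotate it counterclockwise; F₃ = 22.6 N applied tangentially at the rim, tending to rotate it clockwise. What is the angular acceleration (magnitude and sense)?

I = MR² = (23.3)(0.514)² = 6.156 kg·m².
Taking counterclockwise as positive: τ₁ = +(48.4)(0.514) = +24.88 N·m; τ₂ = +(38.1)(0.343) = +13.07 N·m; τ₃ = −(22.6)(0.514) = −11.62 N·m.
Net torque τ = 26.33 N·m.
α = τ/I = 26.33/6.156 = 4.277 rad/s².

α ≈ 4.28 rad/s², counterclockwise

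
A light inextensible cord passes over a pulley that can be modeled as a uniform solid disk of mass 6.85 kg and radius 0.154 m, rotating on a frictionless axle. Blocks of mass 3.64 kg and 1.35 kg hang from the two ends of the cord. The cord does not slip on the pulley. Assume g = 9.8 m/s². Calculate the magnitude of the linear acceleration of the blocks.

I = ½MR² = (1/2)(6.85)(0.154)² = 0.08123 kg·m².
Heavier block: m₁g − T₁ = m₁a. Lighter block: T₂ − m₂g = m₂a.
Pulley: (T₁ − T₂)R = Iα = I(a/R), so T₁ − T₂ = (I/R²)a = (1/2)M_p a = 3.425·a.
Adding the three: (m₁ − m₂)g = (m₁ + m₂ + 3.425)a, so a = (3.64 − 1.35)(9.8)/(3.64 + 1.35 + 3.425) = 2.667 m/s².

a ≈ 2.67 m/s²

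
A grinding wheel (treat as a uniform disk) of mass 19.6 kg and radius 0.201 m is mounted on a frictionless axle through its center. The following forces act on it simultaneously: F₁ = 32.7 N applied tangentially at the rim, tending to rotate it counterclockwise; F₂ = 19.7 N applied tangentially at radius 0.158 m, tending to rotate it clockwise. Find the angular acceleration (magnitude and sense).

α ≈ 8.74 rad/s², counterclockwise

I = ½MR² = (1/2)(19.6)(0.201)² = 0.3959 kg·m².
Taking counterclockwise as positive: τ₁ = +(32.7)(0.201) = +6.573 N·m; τ₂ = −(19.7)(0.158) = −3.113 N·m.
Net torque τ = 3.460 N·m.
α = τ/I = 3.460/0.3959 = 8.739 rad/s².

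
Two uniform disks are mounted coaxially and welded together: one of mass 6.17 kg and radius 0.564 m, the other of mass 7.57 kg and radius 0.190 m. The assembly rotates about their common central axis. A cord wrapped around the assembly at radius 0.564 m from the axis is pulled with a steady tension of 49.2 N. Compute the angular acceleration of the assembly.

I = ½M₁R₁² + ½M₂R₂² = ½(6.17)(0.564)² + ½(7.57)(0.190)² = 1.118 kg·m².
τ = F r = (49.2)(0.564) = 27.75 N·m.
α = τ/I = 27.75/1.118 = 24.82 rad/s².

α ≈ 24.8 rad/s²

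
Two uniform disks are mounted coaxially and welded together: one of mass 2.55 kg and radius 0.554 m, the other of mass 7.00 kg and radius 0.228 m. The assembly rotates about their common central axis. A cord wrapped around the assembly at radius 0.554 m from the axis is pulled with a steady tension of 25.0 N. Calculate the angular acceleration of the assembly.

I = ½M₁R₁² + ½M₂R₂² = ½(2.55)(0.554)² + ½(7.00)(0.228)² = 0.5733 kg·m².
τ = F r = (25.0)(0.554) = 13.85 N·m.
α = τ/I = 13.85/0.5733 = 24.16 rad/s².

α ≈ 24.2 rad/s²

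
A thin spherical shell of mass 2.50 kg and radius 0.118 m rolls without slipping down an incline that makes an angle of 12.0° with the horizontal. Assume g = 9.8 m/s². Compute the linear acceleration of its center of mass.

a ≈ 1.22 m/s²

Translation along the incline: Mg sinθ − f = Ma.
Rotation about the center: fR = Iα with I = (2/3)MR². No-slip gives a = αR, so f = (I/R²)a = (2/3)M a.
Substituting: Mg sinθ = (1 + 0.6667)Ma, so a = g sinθ/(1 + 0.6667) = (9.8) sin 12.0° / 1.667 = 1.223 m/s².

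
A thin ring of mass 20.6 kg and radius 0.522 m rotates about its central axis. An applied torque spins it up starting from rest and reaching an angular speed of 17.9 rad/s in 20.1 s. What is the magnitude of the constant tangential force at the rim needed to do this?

I = MR² = (20.6)(0.522)² = 5.613 kg·m².
α = Δω/Δt = (17.9 − 0)/20.1 = 0.8905 rad/s².
The required torque is τ = Iα = (5.613)(0.8905) = 4.999 N·m.
A tangential force at the rim gives τ = FR, so F = τ/R = 4.999/0.522 = 9.576 N.

F ≈ 9.58 N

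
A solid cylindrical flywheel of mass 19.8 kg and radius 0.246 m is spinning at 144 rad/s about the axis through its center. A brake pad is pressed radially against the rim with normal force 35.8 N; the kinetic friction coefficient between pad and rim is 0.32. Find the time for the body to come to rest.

t ≈ 30.6 s

I = ½MR² = (1/2)(19.8)(0.246)² = 0.5991 kg·m².
Friction force f = μN = (0.32)(35.8) = 11.46 N at the rim; torque magnitude τ = fR = 2.818 N·m, opposing ω.
|α| = τ/I = 2.818/0.5991 = 4.704 rad/s² (deceleration).
0 = ω₀ − |α|t ⇒ t = ω₀/|α| = 144/4.704 = 30.61 s.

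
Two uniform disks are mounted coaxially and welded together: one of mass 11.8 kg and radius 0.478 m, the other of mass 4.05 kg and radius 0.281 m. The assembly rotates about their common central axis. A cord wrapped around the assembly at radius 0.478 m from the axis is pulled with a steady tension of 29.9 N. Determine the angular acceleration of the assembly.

I = ½M₁R₁² + ½M₂R₂² = ½(11.8)(0.478)² + ½(4.05)(0.281)² = 1.508 kg·m².
τ = F r = (29.9)(0.478) = 14.29 N·m.
α = τ/I = 14.29/1.508 = 9.478 rad/s².

α ≈ 9.48 rad/s²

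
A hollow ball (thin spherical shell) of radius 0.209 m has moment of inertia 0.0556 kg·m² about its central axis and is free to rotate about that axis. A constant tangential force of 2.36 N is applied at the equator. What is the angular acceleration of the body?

τ = F R = (2.36)(0.209) = 0.4932 N·m.
Newton's second law for rotation, τ = Iα, gives α = τ/I = 0.4932/0.05560 = 8.871 rad/s².

α ≈ 8.87 rad/s²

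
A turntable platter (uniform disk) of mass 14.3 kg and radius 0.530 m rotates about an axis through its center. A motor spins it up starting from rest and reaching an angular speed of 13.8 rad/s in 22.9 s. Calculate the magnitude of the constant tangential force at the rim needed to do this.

I = ½MR² = (1/2)(14.3)(0.530)² = 2.008 kg·m².
α = Δω/Δt = (13.8 − 0)/22.9 = 0.6026 rad/s².
The required torque is τ = Iα = (2.008)(0.6026) = 1.210 N·m.
A tangential force at the rim gives τ = FR, so F = τ/R = 1.210/0.530 = 2.284 N.

F ≈ 2.28 N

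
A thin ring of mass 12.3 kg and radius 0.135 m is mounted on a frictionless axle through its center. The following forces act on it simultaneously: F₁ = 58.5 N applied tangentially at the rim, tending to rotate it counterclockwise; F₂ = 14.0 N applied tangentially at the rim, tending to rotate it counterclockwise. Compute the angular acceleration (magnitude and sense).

α ≈ 43.7 rad/s², counterclockwise

I = MR² = (12.3)(0.135)² = 0.2242 kg·m².
Taking counterclockwise as positive: τ₁ = +(58.5)(0.135) = +7.898 N·m; τ₂ = +(14.0)(0.135) = +1.890 N·m.
Net torque τ = 9.788 N·m.
α = τ/I = 9.788/0.2242 = 43.66 rad/s².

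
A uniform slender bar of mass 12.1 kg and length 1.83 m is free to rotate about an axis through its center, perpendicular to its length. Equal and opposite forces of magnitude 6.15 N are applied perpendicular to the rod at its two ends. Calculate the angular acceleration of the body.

α ≈ 3.33 rad/s²

I = (1/12)ML² = (1/12)(12.1)(1.83)² = 3.377 kg·m².
The couple gives τ = F·(L/2) + F·(L/2) = F L = (6.15)(1.83) = 11.25 N·m.
Newton's second law for rotation, τ = Iα, gives α = τ/I = 11.25/3.377 = 3.333 rad/s².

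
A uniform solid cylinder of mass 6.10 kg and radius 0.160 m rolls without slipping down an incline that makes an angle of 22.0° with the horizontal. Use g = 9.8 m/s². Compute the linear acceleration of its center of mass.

Translation along the incline: Mg sinθ − f = Ma.
Rotation about the center: fR = Iα with I = ½MR². No-slip gives a = αR, so f = (I/R²)a = (1/2)M a.
Substituting: Mg sinθ = (1 + 0.5000)Ma, so a = g sinθ/(1 + 0.5000) = (9.8) sin 22.0° / 1.500 = 2.447 m/s².

a ≈ 2.45 m/s²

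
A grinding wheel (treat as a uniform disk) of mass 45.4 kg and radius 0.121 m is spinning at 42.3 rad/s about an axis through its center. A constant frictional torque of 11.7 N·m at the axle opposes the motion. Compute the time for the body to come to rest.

I = ½MR² = (1/2)(45.4)(0.121)² = 0.3324 kg·m².
The net torque has magnitude 11.7 N·m, opposing ω.
|α| = τ/I = 11.70/0.3324 = 35.20 rad/s² (deceleration).
0 = ω₀ − |α|t ⇒ t = ω₀/|α| = 42.3/35.20 = 1.202 s.

t ≈ 1.20 s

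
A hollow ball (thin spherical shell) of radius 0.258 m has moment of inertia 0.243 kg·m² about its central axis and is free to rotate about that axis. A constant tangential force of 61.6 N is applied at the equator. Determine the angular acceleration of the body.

τ = F R = (61.6)(0.258) = 15.89 N·m.
Newton's second law for rotation, τ = Iα, gives α = τ/I = 15.89/0.2430 = 65.40 rad/s².

α ≈ 65.4 rad/s²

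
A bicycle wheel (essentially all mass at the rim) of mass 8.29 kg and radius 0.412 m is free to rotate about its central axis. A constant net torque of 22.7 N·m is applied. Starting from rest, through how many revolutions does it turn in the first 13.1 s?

I = MR² = (8.29)(0.412)² = 1.407 kg·m².
α = τ/I = 22.7/1.407 = 16.13 rad/s².
θ = ½αt² = ½(16.13)(13.1)² = 1384 rad.
Revolutions = θ/(2π) = 220.3.

≈ 220 revolutions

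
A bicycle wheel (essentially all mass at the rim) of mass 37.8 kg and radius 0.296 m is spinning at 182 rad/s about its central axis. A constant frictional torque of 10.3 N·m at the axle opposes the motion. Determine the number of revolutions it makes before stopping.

I = MR² = (37.8)(0.296)² = 3.312 kg·m².
The net torque has magnitude 10.3 N·m, opposing ω.
|α| = τ/I = 10.30/3.312 = 3.110 rad/s² (deceleration).
ω² = ω₀² − 2|α|θ with ω = 0 ⇒ θ = ω₀²/(2|α|) = 5325 rad = 847.6 rev.

≈ 848 revolutions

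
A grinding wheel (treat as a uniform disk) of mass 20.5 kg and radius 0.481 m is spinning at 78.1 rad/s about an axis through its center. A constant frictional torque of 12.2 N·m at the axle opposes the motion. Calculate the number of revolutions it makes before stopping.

≈ 94.4 revolutions

I = ½MR² = (1/2)(20.5)(0.481)² = 2.371 kg·m².
The net torque has magnitude 12.2 N·m, opposing ω.
|α| = τ/I = 12.20/2.371 = 5.145 rad/s² (deceleration).
ω² = ω₀² − 2|α|θ with ω = 0 ⇒ θ = ω₀²/(2|α|) = 592.8 rad = 94.35 rev.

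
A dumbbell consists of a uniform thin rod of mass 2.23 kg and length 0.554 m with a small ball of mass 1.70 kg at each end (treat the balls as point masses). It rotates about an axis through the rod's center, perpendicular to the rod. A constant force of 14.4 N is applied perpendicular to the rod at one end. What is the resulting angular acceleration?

I_rod = (1/12)ML² = (1/12)(2.23)(0.554)² = 0.05704 kg·m².
I_balls = 2·m·(L/2)² = 2(1.70)(0.2770)² = 0.2609 kg·m².
Total I = 0.3179 kg·m².
τ = F·(L/2) = (14.4)(0.277) = 3.989 N·m.
α = τ/I = 3.989/0.3179 = 12.55 rad/s².

α ≈ 12.5 rad/s²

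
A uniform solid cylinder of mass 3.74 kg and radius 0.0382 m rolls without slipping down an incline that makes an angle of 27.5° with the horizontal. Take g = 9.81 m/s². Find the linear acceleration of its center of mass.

a ≈ 3.02 m/s²

Translation along the incline: Mg sinθ − f = Ma.
Rotation about the center: fR = Iα with I = ½MR². No-slip gives a = αR, so f = (I/R²)a = (1/2)M a.
Substituting: Mg sinθ = (1 + 0.5000)Ma, so a = g sinθ/(1 + 0.5000) = (9.81) sin 27.5° / 1.500 = 3.020 m/s².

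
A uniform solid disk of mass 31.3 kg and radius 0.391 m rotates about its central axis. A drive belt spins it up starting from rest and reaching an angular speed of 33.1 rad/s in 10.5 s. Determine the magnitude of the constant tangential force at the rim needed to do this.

F ≈ 19.3 N

I = ½MR² = (1/2)(31.3)(0.391)² = 2.393 kg·m².
α = Δω/Δt = (33.1 − 0)/10.5 = 3.152 rad/s².
The required torque is τ = Iα = (2.393)(3.152) = 7.542 N·m.
A tangential force at the rim gives τ = FR, so F = τ/R = 7.542/0.391 = 19.29 N.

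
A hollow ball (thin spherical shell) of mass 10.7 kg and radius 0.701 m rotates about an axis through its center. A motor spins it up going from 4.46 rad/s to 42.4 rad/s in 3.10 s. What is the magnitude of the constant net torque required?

τ ≈ 42.9 N·m

I = (2/3)MR² = (2/3)(10.7)(0.701)² = 3.505 kg·m².
α = Δω/Δt = (42.4 − 4.46)/3.10 = 12.24 rad/s².
τ = Iα = (3.505)(12.24) = 42.90 N·m.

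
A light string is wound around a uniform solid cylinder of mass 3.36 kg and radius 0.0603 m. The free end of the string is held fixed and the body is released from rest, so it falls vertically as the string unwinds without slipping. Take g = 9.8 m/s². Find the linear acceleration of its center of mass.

a ≈ 6.53 m/s²

Translation: Mg − T = Ma. Rotation about the center: TR = Iα with I = ½MR².
With a = αR: T = (I/R²)a = (1/2)M a, so Mg = (1 + 0.5000)Ma.
a = g/(1 + 0.5000) = 9.8/1.500 = 6.533 m/s².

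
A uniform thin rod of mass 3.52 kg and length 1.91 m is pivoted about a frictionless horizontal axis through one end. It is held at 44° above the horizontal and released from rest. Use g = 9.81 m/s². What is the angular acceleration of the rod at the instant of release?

About the pivot, I = (1/3)ML² = (1/3)(3.52)(1.91)² = 4.280 kg·m².
The weight acts at the center, a distance L/2 = 0.9550 m from the pivot; τ = Mg(L/2) cos 44° = 23.72 N·m.
α = τ/I = 23.72/4.280 = 5.542 rad/s².
(Equivalently α = (3g/(2L)) cos 44° = 5.542 rad/s².)

α ≈ 5.54 rad/s²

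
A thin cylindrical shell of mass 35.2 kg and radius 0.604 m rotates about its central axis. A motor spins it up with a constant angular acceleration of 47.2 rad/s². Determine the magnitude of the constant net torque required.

τ ≈ 606 N·m

I = MR² = (35.2)(0.604)² = 12.84 kg·m².
τ = Iα = (12.84)(47.20) = 606.1 N·m.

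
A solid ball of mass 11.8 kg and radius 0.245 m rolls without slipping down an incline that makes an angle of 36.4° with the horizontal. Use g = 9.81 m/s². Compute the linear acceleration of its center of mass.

a ≈ 4.16 m/s²

Translation along the incline: Mg sinθ − f = Ma.
Rotation about the center: fR = Iα with I = (2/5)MR². No-slip gives a = αR, so f = (I/R²)a = (2/5)M a.
Substituting: Mg sinθ = (1 + 0.4000)Ma, so a = g sinθ/(1 + 0.4000) = (9.81) sin 36.4° / 1.400 = 4.158 m/s².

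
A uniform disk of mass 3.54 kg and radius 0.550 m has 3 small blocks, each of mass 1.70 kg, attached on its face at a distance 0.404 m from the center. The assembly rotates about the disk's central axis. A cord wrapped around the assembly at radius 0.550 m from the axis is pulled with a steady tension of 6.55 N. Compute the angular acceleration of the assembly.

I_disk = ½MR² = ½(3.54)(0.550)² = 0.5354 kg·m².
I_blocks = 3·m·r² = 3(1.70)(0.404)² = 0.8324 kg·m².
Total I = 1.368 kg·m².
τ = F r = (6.55)(0.550) = 3.603 N·m.
α = τ/I = 3.603/1.368 = 2.634 rad/s².

α ≈ 2.63 rad/s²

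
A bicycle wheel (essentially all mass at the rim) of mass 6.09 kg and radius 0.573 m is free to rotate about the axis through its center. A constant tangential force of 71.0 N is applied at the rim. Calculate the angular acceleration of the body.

α ≈ 20.3 rad/s²

I = MR² = (6.09)(0.573)² = 2.000 kg·m².
τ = F R = (71.0)(0.573) = 40.68 N·m.
Newton's second law for rotation, τ = Iα, gives α = τ/I = 40.68/2.000 = 20.35 rad/s².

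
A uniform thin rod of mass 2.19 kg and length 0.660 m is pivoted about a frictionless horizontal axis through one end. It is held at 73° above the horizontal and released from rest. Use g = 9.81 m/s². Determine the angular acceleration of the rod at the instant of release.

About the pivot, I = (1/3)ML² = (1/3)(2.19)(0.660)² = 0.3180 kg·m².
The weight acts at the center, a distance L/2 = 0.3300 m from the pivot; τ = Mg(L/2) cos 73° = 2.073 N·m.
α = τ/I = 2.073/0.3180 = 6.519 rad/s².

α ≈ 6.52 rad/s²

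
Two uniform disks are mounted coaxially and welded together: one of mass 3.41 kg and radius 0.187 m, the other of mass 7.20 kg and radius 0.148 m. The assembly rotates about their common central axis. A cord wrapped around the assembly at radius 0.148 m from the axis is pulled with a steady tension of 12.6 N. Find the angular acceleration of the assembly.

α ≈ 13.5 rad/s²

I = ½M₁R₁² + ½M₂R₂² = ½(3.41)(0.187)² + ½(7.20)(0.148)² = 0.1385 kg·m².
τ = F r = (12.6)(0.148) = 1.865 N·m.
α = τ/I = 1.865/0.1385 = 13.47 rad/s².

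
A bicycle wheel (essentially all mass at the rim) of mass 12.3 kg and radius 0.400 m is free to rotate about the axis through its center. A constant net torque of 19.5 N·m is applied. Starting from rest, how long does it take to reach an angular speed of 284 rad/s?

t ≈ 28.7 s

I = MR² = (12.3)(0.400)² = 1.968 kg·m².
α = τ/I = 19.5/1.968 = 9.909 rad/s².
ω = αt ⇒ t = ω/α = 284/9.909 = 28.66 s.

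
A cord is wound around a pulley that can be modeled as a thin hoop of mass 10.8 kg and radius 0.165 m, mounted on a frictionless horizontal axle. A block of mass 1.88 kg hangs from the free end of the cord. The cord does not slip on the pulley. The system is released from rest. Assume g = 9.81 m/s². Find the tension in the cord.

T ≈ 15.7 N

I = MR² = (10.8)(0.165)² = 0.2940 kg·m².
Block: mg − T = ma. Pulley: TR = Iα. No-slip: a = αR, so T = (I/R²)a = 10.80·a.
Then mg = (m + 10.80)a, so a = (1.88)(9.81)/(1.88 + 10.80) = 1.454 m/s².
T = 10.80·a = 15.71 N.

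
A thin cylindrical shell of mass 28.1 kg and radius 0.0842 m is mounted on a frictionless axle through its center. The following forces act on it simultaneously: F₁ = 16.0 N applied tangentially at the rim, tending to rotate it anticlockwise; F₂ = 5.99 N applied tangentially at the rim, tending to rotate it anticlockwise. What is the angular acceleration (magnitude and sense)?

α ≈ 9.29 rad/s², anticlockwise

I = MR² = (28.1)(0.0842)² = 0.1992 kg·m².
Taking anticlockwise as positive: τ₁ = +(16.0)(0.0842) = +1.347 N·m; τ₂ = +(5.99)(0.0842) = +0.5044 N·m.
Net torque τ = 1.852 N·m.
α = τ/I = 1.852/0.1992 = 9.294 rad/s².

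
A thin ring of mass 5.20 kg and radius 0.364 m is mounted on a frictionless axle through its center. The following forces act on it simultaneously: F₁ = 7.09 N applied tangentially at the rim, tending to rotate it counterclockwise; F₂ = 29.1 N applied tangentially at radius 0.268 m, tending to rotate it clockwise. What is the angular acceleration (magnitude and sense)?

I = MR² = (5.20)(0.364)² = 0.6890 kg·m².
Taking counterclockwise as positive: τ₁ = +(7.09)(0.364) = +2.581 N·m; τ₂ = −(29.1)(0.268) = −7.799 N·m.
Net torque τ = -5.218 N·m.
α = τ/I = -5.218/0.6890 = -7.574 rad/s².

α ≈ 7.57 rad/s², clockwise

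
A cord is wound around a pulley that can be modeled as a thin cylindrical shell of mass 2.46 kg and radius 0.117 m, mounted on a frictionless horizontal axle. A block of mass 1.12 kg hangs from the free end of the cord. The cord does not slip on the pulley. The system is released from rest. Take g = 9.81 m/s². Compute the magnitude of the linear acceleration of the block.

a ≈ 3.07 m/s²

I = MR² = (2.46)(0.117)² = 0.03367 kg·m².
Block: mg − T = ma. Pulley: TR = Iα. No-slip: a = αR, so T = (I/R²)a = 2.460·a.
Then mg = (m + 2.460)a, so a = (1.12)(9.81)/(1.12 + 2.460) = 3.069 m/s².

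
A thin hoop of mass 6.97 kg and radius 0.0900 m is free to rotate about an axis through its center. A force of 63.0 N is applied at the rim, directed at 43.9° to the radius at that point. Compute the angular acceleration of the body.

I = MR² = (6.97)(0.0900)² = 0.05646 kg·m².
Only the tangential component produces torque: τ = F R sinθ = (63.0)(0.0900) sin 43.9° = 3.932 N·m.
From τ = Iα: α = 3.932/0.05646 = 69.64 rad/s².

α ≈ 69.6 rad/s²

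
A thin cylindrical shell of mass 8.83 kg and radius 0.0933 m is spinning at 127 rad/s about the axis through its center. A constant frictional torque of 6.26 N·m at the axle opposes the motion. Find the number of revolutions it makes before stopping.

I = MR² = (8.83)(0.0933)² = 0.07686 kg·m².
The net torque has magnitude 6.26 N·m, opposing ω.
|α| = τ/I = 6.260/0.07686 = 81.44 rad/s² (deceleration).
ω² = ω₀² − 2|α|θ with ω = 0 ⇒ θ = ω₀²/(2|α|) = 99.02 rad = 15.76 rev.

≈ 15.8 revolutions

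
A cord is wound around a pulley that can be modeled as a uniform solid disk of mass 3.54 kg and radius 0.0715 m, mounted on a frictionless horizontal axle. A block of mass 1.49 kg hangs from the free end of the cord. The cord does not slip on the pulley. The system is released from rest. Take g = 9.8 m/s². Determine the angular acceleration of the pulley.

I = ½MR² = (1/2)(3.54)(0.0715)² = 0.009049 kg·m².
Block: mg − T = ma. Pulley: TR = Iα. No-slip: a = αR, so T = (I/R²)a = 1.770·a.
Then mg = (m + 1.770)a, so a = (1.49)(9.8)/(1.49 + 1.770) = 4.479 m/s².
α = a/R = 4.479/0.0715 = 62.65 rad/s².

α ≈ 62.6 rad/s²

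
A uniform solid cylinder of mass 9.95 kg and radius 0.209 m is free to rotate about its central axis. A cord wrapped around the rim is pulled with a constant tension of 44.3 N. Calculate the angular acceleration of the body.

I = ½MR² = (1/2)(9.95)(0.209)² = 0.2173 kg·m².
τ = F R = (44.3)(0.209) = 9.259 N·m.
Newton's second law for rotation, τ = Iα, gives α = τ/I = 9.259/0.2173 = 42.61 rad/s².

α ≈ 42.6 rad/s²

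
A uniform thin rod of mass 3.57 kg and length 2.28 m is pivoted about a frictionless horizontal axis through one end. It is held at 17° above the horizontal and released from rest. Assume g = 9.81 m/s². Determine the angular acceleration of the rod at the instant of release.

α ≈ 6.17 rad/s²

About the pivot, I = (1/3)ML² = (1/3)(3.57)(2.28)² = 6.186 kg·m².
The weight acts at the center, a distance L/2 = 1.140 m from the pivot; τ = Mg(L/2) cos 17° = 38.18 N·m.
α = τ/I = 38.18/6.186 = 6.172 rad/s².
(Equivalently α = (3g/(2L)) cos 17° = 6.172 rad/s².)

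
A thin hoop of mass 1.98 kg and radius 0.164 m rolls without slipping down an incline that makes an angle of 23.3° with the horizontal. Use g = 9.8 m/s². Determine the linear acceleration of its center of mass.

a ≈ 1.94 m/s²

Translation along the incline: Mg sinθ − f = Ma.
Rotation about the center: fR = Iα with I = MR². No-slip gives a = αR, so f = (I/R²)a = M a.
Substituting: Mg sinθ = (1 + 1.000)Ma, so a = g sinθ/(1 + 1.000) = (9.8) sin 23.3° / 2.000 = 1.938 m/s².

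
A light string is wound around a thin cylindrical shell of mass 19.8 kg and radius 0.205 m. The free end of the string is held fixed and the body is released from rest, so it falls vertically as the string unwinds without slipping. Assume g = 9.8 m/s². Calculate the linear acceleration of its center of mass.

Translation: Mg − T = Ma. Rotation about the center: TR = Iα with I = MR².
With a = αR: T = (I/R²)a = M a, so Mg = (1 + 1.000)Ma.
a = g/(1 + 1.000) = 9.8/2.000 = 4.900 m/s².

a ≈ 4.90 m/s²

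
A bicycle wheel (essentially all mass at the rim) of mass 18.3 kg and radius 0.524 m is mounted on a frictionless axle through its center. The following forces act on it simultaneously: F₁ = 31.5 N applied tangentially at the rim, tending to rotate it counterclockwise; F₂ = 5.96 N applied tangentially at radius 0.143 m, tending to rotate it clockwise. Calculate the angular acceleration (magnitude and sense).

I = MR² = (18.3)(0.524)² = 5.025 kg·m².
Taking counterclockwise as positive: τ₁ = +(31.5)(0.524) = +16.51 N·m; τ₂ = −(5.96)(0.143) = −0.8523 N·m.
Net torque τ = 15.65 N·m.
α = τ/I = 15.65/5.025 = 3.115 rad/s².

α ≈ 3.12 rad/s², counterclockwise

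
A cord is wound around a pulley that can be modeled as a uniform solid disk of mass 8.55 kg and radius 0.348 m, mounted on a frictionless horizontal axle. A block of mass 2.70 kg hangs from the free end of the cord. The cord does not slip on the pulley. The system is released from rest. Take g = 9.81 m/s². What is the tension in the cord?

I = ½MR² = (1/2)(8.55)(0.348)² = 0.5177 kg·m².
Block: mg − T = ma. Pulley: TR = Iα. No-slip: a = αR, so T = (I/R²)a = 4.275·a.
Then mg = (m + 4.275)a, so a = (2.70)(9.81)/(2.70 + 4.275) = 3.797 m/s².
T = 4.275·a = 16.23 N.

T ≈ 16.2 N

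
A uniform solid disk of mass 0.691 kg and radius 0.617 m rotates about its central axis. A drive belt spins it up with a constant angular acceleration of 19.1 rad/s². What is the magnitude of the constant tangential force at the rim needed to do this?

F ≈ 4.07 N

I = ½MR² = (1/2)(0.691)(0.617)² = 0.1315 kg·m².
The required torque is τ = Iα = (0.1315)(19.10) = 2.512 N·m.
A tangential force at the rim gives τ = FR, so F = τ/R = 2.512/0.617 = 4.072 N.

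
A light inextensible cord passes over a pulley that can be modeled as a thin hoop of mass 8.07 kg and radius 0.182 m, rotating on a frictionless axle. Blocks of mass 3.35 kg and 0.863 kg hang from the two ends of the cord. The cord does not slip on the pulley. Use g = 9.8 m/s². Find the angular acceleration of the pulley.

α ≈ 10.9 rad/s²

I = MR² = (8.07)(0.182)² = 0.2673 kg·m².
Heavier block: m₁g − T₁ = m₁a. Lighter block: T₂ − m₂g = m₂a.
Pulley: (T₁ − T₂)R = Iα = I(a/R), so T₁ − T₂ = (I/R²)a = 1·M_p a = 8.070·a.
Adding the three: (m₁ − m₂)g = (m₁ + m₂ + 8.070)a, so a = (3.35 − 0.863)(9.8)/(3.35 + 0.863 + 8.070) = 1.984 m/s².
α = a/R = 1.984/0.182 = 10.90 rad/s².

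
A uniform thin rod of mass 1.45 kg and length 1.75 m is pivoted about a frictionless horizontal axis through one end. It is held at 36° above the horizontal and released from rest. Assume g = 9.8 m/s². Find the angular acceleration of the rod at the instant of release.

α ≈ 6.80 rad/s²

About the pivot, I = (1/3)ML² = (1/3)(1.45)(1.75)² = 1.480 kg·m².
The weight acts at the center, a distance L/2 = 0.8750 m from the pivot; τ = Mg(L/2) cos 36° = 10.06 N·m.
α = τ/I = 10.06/1.480 = 6.796 rad/s².
(Equivalently α = (3g/(2L)) cos 36° = 6.796 rad/s².)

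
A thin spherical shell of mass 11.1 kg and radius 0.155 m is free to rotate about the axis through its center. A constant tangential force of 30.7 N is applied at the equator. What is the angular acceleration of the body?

I = (2/3)MR² = (2/3)(11.1)(0.155)² = 0.1778 kg·m².
τ = F R = (30.7)(0.155) = 4.758 N·m.
Newton's second law for rotation, τ = Iα, gives α = τ/I = 4.758/0.1778 = 26.77 rad/s².

α ≈ 26.8 rad/s²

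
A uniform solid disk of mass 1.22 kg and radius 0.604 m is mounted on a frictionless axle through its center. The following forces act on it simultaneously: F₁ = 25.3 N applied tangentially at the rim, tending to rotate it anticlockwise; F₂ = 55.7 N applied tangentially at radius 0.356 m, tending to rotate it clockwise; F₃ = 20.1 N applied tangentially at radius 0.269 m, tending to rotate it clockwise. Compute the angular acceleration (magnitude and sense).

α ≈ 44.7 rad/s², clockwise

I = ½MR² = (1/2)(1.22)(0.604)² = 0.2225 kg·m².
Taking anticlockwise as positive: τ₁ = +(25.3)(0.604) = +15.28 N·m; τ₂ = −(55.7)(0.356) = −19.83 N·m; τ₃ = −(20.1)(0.269) = −5.407 N·m.
Net torque τ = -9.955 N·m.
α = τ/I = -9.955/0.2225 = -44.73 rad/s².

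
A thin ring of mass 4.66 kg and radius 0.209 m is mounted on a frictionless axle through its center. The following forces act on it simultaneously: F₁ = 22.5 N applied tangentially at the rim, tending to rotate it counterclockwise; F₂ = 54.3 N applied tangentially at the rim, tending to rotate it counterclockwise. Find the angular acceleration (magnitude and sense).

I = MR² = (4.66)(0.209)² = 0.2036 kg·m².
Taking counterclockwise as positive: τ₁ = +(22.5)(0.209) = +4.702 N·m; τ₂ = +(54.3)(0.209) = +11.35 N·m.
Net torque τ = 16.05 N·m.
α = τ/I = 16.05/0.2036 = 78.85 rad/s².

α ≈ 78.9 rad/s², counterclockwise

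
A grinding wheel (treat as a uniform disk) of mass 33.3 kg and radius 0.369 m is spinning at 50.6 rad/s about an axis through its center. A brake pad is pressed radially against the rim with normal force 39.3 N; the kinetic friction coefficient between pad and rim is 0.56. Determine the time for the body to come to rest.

t ≈ 14.1 s

I = ½MR² = (1/2)(33.3)(0.369)² = 2.267 kg·m².
Friction force f = μN = (0.56)(39.3) = 22.01 N at the rim; torque magnitude τ = fR = 8.121 N·m, opposing ω.
|α| = τ/I = 8.121/2.267 = 3.582 rad/s² (deceleration).
0 = ω₀ − |α|t ⇒ t = ω₀/|α| = 50.6/3.582 = 14.13 s.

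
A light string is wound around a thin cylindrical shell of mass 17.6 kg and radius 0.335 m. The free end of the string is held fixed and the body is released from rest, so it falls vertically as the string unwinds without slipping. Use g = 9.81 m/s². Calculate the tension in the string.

Translation: Mg − T = Ma. Rotation about the center: TR = Iα with I = MR².
With a = αR: T = (I/R²)a = M a, so Mg = (1 + 1.000)Ma.
a = g/(1 + 1.000) = 9.81/2.000 = 4.905 m/s².
T = 1.000·M·a = (1.000)(17.6)(4.905) = 86.33 N.

T ≈ 86.3 N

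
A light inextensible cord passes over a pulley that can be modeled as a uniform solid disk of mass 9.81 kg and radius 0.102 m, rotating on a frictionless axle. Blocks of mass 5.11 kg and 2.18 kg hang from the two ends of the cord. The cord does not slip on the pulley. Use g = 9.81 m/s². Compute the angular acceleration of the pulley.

I = ½MR² = (1/2)(9.81)(0.102)² = 0.05103 kg·m².
Heavier block: m₁g − T₁ = m₁a. Lighter block: T₂ − m₂g = m₂a.
Pulley: (T₁ − T₂)R = Iα = I(a/R), so T₁ − T₂ = (I/R²)a = (1/2)M_p a = 4.905·a.
Adding the three: (m₁ − m₂)g = (m₁ + m₂ + 4.905)a, so a = (5.11 − 2.18)(9.81)/(5.11 + 2.18 + 4.905) = 2.357 m/s².
α = a/R = 2.357/0.102 = 23.11 rad/s².

α ≈ 23.1 rad/s²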